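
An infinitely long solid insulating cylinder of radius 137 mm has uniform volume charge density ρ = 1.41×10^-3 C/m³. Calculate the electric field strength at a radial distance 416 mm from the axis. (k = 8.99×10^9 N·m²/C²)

Choose a coaxial cylinder of radius r = 416 mm (arbitrary length L) as the Gaussian surface (r > 137 mm, full cross-section enclosed).
λ_enc = ρ·πR² = (1.41×10^-3)π(0.137)² = 8.314e-5 C/m.
Since E is radial and uniform over the curved surface, Φ = E·2πrL = Q_enc/ε₀ = λ_enc L/ε₀.
E = 2k|λ_enc|/r = 2(8.99×10^9)(8.314×10^-5)/(0.416) = 3.59×10^6 N/C.

|E| = 3.59e6 N/C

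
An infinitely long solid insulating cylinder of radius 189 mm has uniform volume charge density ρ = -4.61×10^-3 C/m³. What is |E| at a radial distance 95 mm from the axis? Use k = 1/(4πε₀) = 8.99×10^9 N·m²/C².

|E| ≈ 2.47e7 V/m

Coaxial Gaussian cylinder, radius r = 95 mm, length L (r < R).
Enclosed charge per unit length: λ_enc = ρ·πr² = (-4.61e-3)π(0.095)² = -1.307×10^-4 C/m.
Gauss's law: E·2πrL = λ_enc L/ε₀.
E = 2k|λ_enc|/r = 2(8.99×10^9)(1.307e-4)/(0.095) = 2.47e7 N/C.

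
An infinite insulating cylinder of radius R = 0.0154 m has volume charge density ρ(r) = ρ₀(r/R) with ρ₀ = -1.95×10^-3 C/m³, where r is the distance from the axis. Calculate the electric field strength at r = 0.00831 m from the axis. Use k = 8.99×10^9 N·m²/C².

By cylindrical symmetry E is radial; use a coaxial Gaussian cylinder of radius 0.00831 m and length L (r < R).
λ_enc = ∫₀^r ρ(r')·2πr' dr' = (2πρ₀/R)·r^3/3 = -1.522×10^-7 C/m.
Since E is radial and uniform over the curved surface, Φ = E·2πrL = Q_enc/ε₀ = λ_enc L/ε₀.
E = 2k|λ_enc|/r = 2(8.99×10^9)(1.522×10^-7)/(0.00831) = 3.29×10^5 N/C.

3.29×10^5 N/C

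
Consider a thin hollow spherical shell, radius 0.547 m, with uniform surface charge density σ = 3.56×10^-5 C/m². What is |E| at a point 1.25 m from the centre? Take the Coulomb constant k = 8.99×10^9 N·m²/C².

By spherical symmetry E is radial; choose a Gaussian sphere of radius r = 1.25 m (r > 0.547 m).
The entire shell is enclosed: Q_enc = σ·4πR² = (3.56×10^-5)·4π·(0.547)² = 1.339×10^-4 C.
Gauss's law: E·4πr² = Q_enc/ε₀.
E = k|Q_enc|/r² = (8.99×10^9)(1.339e-4)/(1.25)² = 7.70×10^5 N/C.

7.70×10^5 V/m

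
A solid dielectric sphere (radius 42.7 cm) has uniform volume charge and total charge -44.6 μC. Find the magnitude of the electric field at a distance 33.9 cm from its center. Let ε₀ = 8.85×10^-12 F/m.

By spherical symmetry E is radial; choose a Gaussian sphere of radius r = 33.9 cm (r < R).
Only the charge within r is enclosed: Q_enc = Q·(r/R)³ = (-44.6 μC)·(33.9 cm/42.7 cm)³ = -2.232e-5 C.
Applying ∮E·dA = Q_enc/ε₀ with Φ = E(4πr²):
E = |Q_enc|/(4πε₀r²) = (2.232×10^-5)/(4π·8.85×10^-12·(0.339)²) = 1.75e6 N/C.

|E| ≈ 1.75×10^6 N/C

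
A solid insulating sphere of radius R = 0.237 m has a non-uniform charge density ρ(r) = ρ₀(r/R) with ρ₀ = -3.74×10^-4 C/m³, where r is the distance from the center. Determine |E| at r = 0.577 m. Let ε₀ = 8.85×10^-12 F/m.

E = 4.22×10^5 N/C

Take a concentric spherical Gaussian surface of radius r = 0.577 m (r > R, all charge enclosed).
Q_enc = 4π ∫₀^R ρ₀(r'/R)^1 r'² dr' = 4πρ₀R³/4 = -1.564×10^-5 C.
Applying ∮E·dA = Q_enc/ε₀ with Φ = E(4πr²):
E = |Q_enc|/(4πε₀r²) = (1.564×10^-5)/(4π·8.85×10^-12·(0.577)²) = 4.22×10^5 N/C.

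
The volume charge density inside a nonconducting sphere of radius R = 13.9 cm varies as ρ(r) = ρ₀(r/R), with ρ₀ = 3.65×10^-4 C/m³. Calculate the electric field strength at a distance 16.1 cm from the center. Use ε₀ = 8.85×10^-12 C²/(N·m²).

Symmetry ⇒ E = E(r) r̂. Gaussian sphere of radius r = 16.1 cm (r > R, all charge enclosed).
Q_enc = 4π ∫₀^R ρ₀(r'/R)^1 r'² dr' = 4πρ₀R³/4 = 3.08e-6 C.
Gauss's law: E·4πr² = Q_enc/ε₀.
E = |Q_enc|/(4πε₀r²) = (3.08×10^-6)/(4π·8.85×10^-12·(0.161)²) = 1.07×10^6 N/C.

E ≈ 1.07e6 V/m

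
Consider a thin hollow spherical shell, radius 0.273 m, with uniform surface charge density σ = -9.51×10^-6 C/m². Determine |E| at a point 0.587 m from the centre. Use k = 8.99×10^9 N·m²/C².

Take a concentric spherical Gaussian surface of radius r = 0.587 m (r > 0.273 m).
The entire shell is enclosed: Q_enc = σ·4πR² = (-9.51×10^-6)·4π·(0.273)² = -8.907e-6 C.
Gauss's law: E·4πr² = Q_enc/ε₀.
E = k|Q_enc|/r² = (8.99×10^9)(8.907×10^-6)/(0.587)² = 2.32×10^5 N/C.

E = 2.32×10^5 V/m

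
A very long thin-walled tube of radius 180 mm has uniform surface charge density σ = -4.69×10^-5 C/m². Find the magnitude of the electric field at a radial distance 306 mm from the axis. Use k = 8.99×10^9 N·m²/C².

Choose a coaxial cylinder of radius r = 306 mm (arbitrary length L) as the Gaussian surface (r > 180 mm).
The whole shell is enclosed: λ_enc = σ·2πR = (-4.69×10^-5)·2π·(0.18) = -5.304×10^-5 C/m.
Applying ∮E·dA = Q_enc/ε₀ with the end caps contributing no flux:
E = 2k|λ_enc|/r = 2(8.99×10^9)(5.304e-5)/(0.306) = 3.12e6 N/C.

|E| ≈ 3.12×10^6 V/m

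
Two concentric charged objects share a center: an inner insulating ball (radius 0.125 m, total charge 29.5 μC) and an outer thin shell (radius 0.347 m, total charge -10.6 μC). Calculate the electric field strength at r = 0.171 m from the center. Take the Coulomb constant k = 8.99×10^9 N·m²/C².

Use a concentric Gaussian sphere at r = 0.171 m (between the bodies, 0.125 m < r < 0.347 m).
Only the inner charge is enclosed; the outer shell contributes nothing inside itself. Q_enc = 29.5 μC = 2.95×10^-5 C.
Since E is radial and uniform over the Gaussian sphere, Φ = E·4πr² = Q_enc/ε₀.
E = k|Q_enc|/r² = (8.99×10^9)(2.95e-5)/(0.171)² = 9.07e6 N/C.

|E| ≈ 9.07×10^6 V/m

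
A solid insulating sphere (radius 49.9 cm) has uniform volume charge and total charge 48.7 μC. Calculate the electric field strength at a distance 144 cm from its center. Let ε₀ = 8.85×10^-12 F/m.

Use a concentric Gaussian sphere at r = 144 cm (r > R, so the entire charge is enclosed).
Q_enc = 48.7 μC = 4.87e-5 C.
By Gauss's law, ∮E·dA = E·4πr² = Q_enc/ε₀.
E = |Q_enc|/(4πε₀r²) = (4.87e-5)/(4π·8.85×10^-12·(1.44)²) = 2.11×10^5 N/C.

|E| = 2.11e5 V/m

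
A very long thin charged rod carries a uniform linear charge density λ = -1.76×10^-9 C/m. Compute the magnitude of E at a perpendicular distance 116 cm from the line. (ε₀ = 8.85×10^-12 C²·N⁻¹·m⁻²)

E ≈ 27.3 N/C

Choose a coaxial cylinder of radius r = 116 cm (arbitrary length L) as the Gaussian surface.
Q_enc = λL, so λ_enc = -1.76×10^-9 C/m.
Applying ∮E·dA = Q_enc/ε₀ with the end caps contributing no flux:
E = |λ_enc|/(2πε₀r) = (1.76×10^-9)/(2π·8.85×10^-12·1.16) = 27.3 N/C.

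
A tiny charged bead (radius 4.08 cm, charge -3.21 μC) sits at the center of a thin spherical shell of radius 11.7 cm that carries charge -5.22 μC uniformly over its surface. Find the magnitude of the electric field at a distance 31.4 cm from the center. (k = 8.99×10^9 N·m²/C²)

|E| ≈ 7.69×10^5 N/C

Use a concentric Gaussian sphere at r = 31.4 cm (r > 11.7 cm, enclosing both).
Q_enc = (-3.21 μC) + (-5.22 μC) = -8.43×10^-6 C.
Applying ∮E·dA = Q_enc/ε₀ with Φ = E(4πr²):
E = k|Q_enc|/r² = (8.99×10^9)(8.43e-6)/(0.314)² = 7.69e5 N/C.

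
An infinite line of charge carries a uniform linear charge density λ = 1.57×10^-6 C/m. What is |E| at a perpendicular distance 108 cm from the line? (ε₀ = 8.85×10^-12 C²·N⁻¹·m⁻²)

Take a coaxial cylindrical Gaussian surface of radius r = 108 cm and length L.
Q_enc = λL, so λ_enc = 1.57×10^-6 C/m.
Applying ∮E·dA = Q_enc/ε₀ with the end caps contributing no flux:
E = |λ_enc|/(2πε₀r) = (1.57e-6)/(2π·8.85×10^-12·1.08) = 2.61e4 N/C.

2.61×10^4 N/C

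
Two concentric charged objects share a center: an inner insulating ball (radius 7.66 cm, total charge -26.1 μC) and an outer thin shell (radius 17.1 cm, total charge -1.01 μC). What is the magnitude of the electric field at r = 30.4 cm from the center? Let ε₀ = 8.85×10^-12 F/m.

2.64×10^6 N/C

Use a concentric Gaussian sphere at r = 30.4 cm (r > 17.1 cm, enclosing both).
Q_enc = (-26.1 μC) + (-1.01 μC) = -2.711e-5 C.
Applying ∮E·dA = Q_enc/ε₀ with Φ = E(4πr²):
E = |Q_enc|/(4πε₀r²) = (2.711×10^-5)/(4π·8.85×10^-12·(0.304)²) = 2.64e6 N/C.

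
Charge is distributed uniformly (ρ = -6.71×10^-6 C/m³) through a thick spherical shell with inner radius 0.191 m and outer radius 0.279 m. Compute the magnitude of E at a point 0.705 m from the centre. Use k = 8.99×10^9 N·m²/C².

7.50×10^3 N/C

By spherical symmetry E is radial; choose a Gaussian sphere of radius r = 0.705 m (r > 0.279 m, enclosing the whole shell).
Q_enc = ρ·(4π/3)(b³ − a³) = (-6.71e-6)·(4π/3)·((0.279)³ − (0.191)³) = -4.146×10^-7 C.
By Gauss's law, ∮E·dA = E·4πr² = Q_enc/ε₀.
E = k|Q_enc|/r² = (8.99×10^9)(4.146×10^-7)/(0.705)² = 7.50×10^3 N/C.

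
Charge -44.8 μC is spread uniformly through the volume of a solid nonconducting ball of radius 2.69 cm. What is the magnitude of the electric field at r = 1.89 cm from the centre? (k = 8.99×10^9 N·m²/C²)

Symmetry ⇒ E = E(r) r̂. Gaussian sphere of radius r = 1.89 cm (r < R).
For a uniform sphere the enclosed fraction is (r/R)³, so Q_enc = (-44.8 μC)(0.0189/0.0269)³ = -1.554×10^-5 C.
Applying ∮E·dA = Q_enc/ε₀ with Φ = E(4πr²):
E = k|Q_enc|/r² = (8.99×10^9)(1.554e-5)/(0.0189)² = 3.91×10^8 N/C.

|E| = 3.91×10^8 N/C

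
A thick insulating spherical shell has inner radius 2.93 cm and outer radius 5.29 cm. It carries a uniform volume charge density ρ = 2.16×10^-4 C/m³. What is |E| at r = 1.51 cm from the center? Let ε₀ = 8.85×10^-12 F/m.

E = 0

Take a concentric spherical Gaussian surface of radius r = 1.51 cm (r < 2.93 cm, inside the empty cavity).
Q_enc = 0 (all charge lies at larger r); Gauss's law gives E = 0.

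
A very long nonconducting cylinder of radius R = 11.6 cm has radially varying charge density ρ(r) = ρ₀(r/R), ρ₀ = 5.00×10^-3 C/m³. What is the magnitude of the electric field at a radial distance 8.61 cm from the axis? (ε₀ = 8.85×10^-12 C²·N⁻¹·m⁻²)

Coaxial Gaussian cylinder, radius r = 8.61 cm, length L (r < R).
Integrating ρ over the cross-section to radius r: λ_enc = (2πρ₀/R) ∫₀^r r'^2 dr' = 2πρ₀ r^3/(3·R) = 5.762×10^-5 C/m.
Gauss's law: E·2πrL = λ_enc L/ε₀.
E = |λ_enc|/(2πε₀r) = (5.762×10^-5)/(2π·8.85×10^-12·0.0861) = 1.20×10^7 N/C.

E ≈ 1.20e7 N/C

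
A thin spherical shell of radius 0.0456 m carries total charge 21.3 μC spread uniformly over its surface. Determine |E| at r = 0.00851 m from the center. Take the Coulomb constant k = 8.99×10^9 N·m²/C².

E = 0

Use a concentric Gaussian sphere at r = 0.00851 m (inside the shell, r < 0.0456 m).
No charge lies within this surface, so Q_enc = 0 and Gauss's law gives E·4πr² = 0 ⇒ E = 0.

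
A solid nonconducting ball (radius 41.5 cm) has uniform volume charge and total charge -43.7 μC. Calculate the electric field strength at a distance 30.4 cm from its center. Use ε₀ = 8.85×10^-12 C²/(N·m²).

Use a concentric Gaussian sphere at r = 30.4 cm (r < R).
For a uniform sphere the enclosed fraction is (r/R)³, so Q_enc = (-43.7 μC)(0.304/0.415)³ = -1.718×10^-5 C.
Since E is radial and uniform over the Gaussian sphere, Φ = E·4πr² = Q_enc/ε₀.
E = |Q_enc|/(4πε₀r²) = (1.718×10^-5)/(4π·8.85×10^-12·(0.304)²) = 1.67×10^6 N/C.

|E| = 1.67e6 N/C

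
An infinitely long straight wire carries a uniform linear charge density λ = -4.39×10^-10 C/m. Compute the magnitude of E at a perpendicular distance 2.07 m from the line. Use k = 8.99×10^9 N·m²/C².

|E| ≈ 3.81 N/C

By cylindrical symmetry E is radial; use a coaxial Gaussian cylinder of radius 2.07 m and length L.
Q_enc = λL, so λ_enc = -4.39e-10 C/m.
Since E is radial and uniform over the curved surface, Φ = E·2πrL = Q_enc/ε₀ = λ_enc L/ε₀.
E = 2k|λ_enc|/r = 2(8.99×10^9)(4.39×10^-10)/(2.07) = 3.81 N/C.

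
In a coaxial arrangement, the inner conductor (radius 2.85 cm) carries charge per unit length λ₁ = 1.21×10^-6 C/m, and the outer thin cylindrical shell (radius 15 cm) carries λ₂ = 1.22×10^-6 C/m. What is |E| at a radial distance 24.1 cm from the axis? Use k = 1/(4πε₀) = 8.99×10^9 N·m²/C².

Coaxial Gaussian cylinder, radius r = 24.1 cm, length L (r > 15 cm, enclosing both).
λ_enc = λ₁ + λ₂ = (1.21e-6) + (1.22×10^-6) = 2.43×10^-6 C/m.
Applying ∮E·dA = Q_enc/ε₀ with the end caps contributing no flux:
E = 2k|λ_enc|/r = 2(8.99×10^9)(2.43×10^-6)/(0.241) = 1.81e5 N/C.

1.81×10^5 V/m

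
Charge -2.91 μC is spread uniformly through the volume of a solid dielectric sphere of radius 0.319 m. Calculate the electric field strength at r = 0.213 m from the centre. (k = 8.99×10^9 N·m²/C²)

By spherical symmetry E is radial; choose a Gaussian sphere of radius r = 0.213 m (r < R).
Only the charge within r is enclosed: Q_enc = Q·(r/R)³ = (-2.91 μC)·(0.213 m/0.319 m)³ = -8.663×10^-7 C.
Gauss's law: E·4πr² = Q_enc/ε₀.
E = k|Q_enc|/r² = (8.99×10^9)(8.663×10^-7)/(0.213)² = 1.72e5 N/C.

E ≈ 1.72×10^5 N/C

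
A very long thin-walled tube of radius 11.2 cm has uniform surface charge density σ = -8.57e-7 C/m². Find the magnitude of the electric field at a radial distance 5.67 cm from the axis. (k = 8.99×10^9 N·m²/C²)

|E| = 0 N/C

By cylindrical symmetry E is radial; use a coaxial Gaussian cylinder of radius 5.67 cm and length L (r < 11.2 cm, inside the shell).
No charge is enclosed, so Gauss's law gives E·2πrL = 0 ⇒ E = 0.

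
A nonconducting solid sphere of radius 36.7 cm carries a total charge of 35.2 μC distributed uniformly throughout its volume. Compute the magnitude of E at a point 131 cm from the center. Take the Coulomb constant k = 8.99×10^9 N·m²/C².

By spherical symmetry E is radial; choose a Gaussian sphere of radius r = 131 cm (r > R, so the entire charge is enclosed).
Q_enc = 35.2 μC = 3.52e-5 C.
Applying ∮E·dA = Q_enc/ε₀ with Φ = E(4πr²):
E = k|Q_enc|/r² = (8.99×10^9)(3.52e-5)/(1.31)² = 1.84×10^5 N/C.

1.84×10^5 N/C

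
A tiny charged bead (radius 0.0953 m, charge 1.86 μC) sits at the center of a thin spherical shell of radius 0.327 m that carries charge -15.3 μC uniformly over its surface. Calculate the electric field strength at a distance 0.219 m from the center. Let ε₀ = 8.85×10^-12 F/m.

|E| ≈ 3.49×10^5 N/C

By spherical symmetry E is radial; choose a Gaussian sphere of radius r = 0.219 m (between the bodies, 0.0953 m < r < 0.327 m).
Only the inner charge is enclosed; the outer shell contributes nothing inside itself. Q_enc = 1.86 μC = 1.86×10^-6 C.
Since E is radial and uniform over the Gaussian sphere, Φ = E·4πr² = Q_enc/ε₀.
E = |Q_enc|/(4πε₀r²) = (1.86×10^-6)/(4π·8.85×10^-12·(0.219)²) = 3.49e5 N/C.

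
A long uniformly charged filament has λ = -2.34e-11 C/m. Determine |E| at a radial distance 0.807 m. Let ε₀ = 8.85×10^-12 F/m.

Choose a coaxial cylinder of radius r = 0.807 m (arbitrary length L) as the Gaussian surface.
Q_enc = λL, so λ_enc = -2.34e-11 C/m.
Gauss's law: E·2πrL = λ_enc L/ε₀.
E = |λ_enc|/(2πε₀r) = (2.34e-11)/(2π·8.85×10^-12·0.807) = 0.521 N/C.

|E| = 0.521 N/C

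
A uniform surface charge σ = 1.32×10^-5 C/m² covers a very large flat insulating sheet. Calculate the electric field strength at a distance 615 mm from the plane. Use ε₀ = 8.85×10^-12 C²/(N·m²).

E = 7.46×10^5 V/m

The symmetry is planar: E is normal to the sheet and the same magnitude on both sides. Take a pillbox straddling the sheet with end-cap area A.
Flux Φ = 2EA and Q_enc = σA, so 2EA = σA/ε₀ ⇒ E = |σ|/(2ε₀), independent of distance.
E = |σ|/(2ε₀) = (1.32e-5)/(2·8.85×10^-12) = 7.46×10^5 N/C.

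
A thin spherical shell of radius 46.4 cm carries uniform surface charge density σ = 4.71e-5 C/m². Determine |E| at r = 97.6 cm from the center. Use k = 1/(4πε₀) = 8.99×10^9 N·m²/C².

1.20e6 V/m

Symmetry ⇒ E = E(r) r̂. Gaussian sphere of radius r = 97.6 cm (r > 46.4 cm).
The entire shell is enclosed: Q_enc = σ·4πR² = (4.71×10^-5)·4π·(0.464)² = 1.274e-4 C.
Applying ∮E·dA = Q_enc/ε₀ with Φ = E(4πr²):
E = k|Q_enc|/r² = (8.99×10^9)(1.274×10^-4)/(0.976)² = 1.20×10^6 N/C.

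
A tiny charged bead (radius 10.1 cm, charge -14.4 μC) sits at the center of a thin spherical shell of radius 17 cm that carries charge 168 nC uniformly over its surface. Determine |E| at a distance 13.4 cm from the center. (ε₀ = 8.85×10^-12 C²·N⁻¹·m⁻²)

Symmetry ⇒ E = E(r) r̂. Gaussian sphere of radius r = 13.4 cm (between the bodies, 10.1 cm < r < 17 cm).
Only the inner charge is enclosed; the outer shell contributes nothing inside itself. Q_enc = -14.4 μC = -1.44e-5 C.
Applying ∮E·dA = Q_enc/ε₀ with Φ = E(4πr²):
E = |Q_enc|/(4πε₀r²) = (1.44e-5)/(4π·8.85×10^-12·(0.134)²) = 7.21×10^6 N/C.

E ≈ 7.21×10^6 N/C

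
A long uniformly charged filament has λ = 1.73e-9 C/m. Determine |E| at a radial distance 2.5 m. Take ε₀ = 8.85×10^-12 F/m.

By cylindrical symmetry E is radial; use a coaxial Gaussian cylinder of radius 2.5 m and length L.
Q_enc = λL, so λ_enc = 1.73e-9 C/m.
By Gauss's law (flux through the curved wall only), E·2πrL = λ_enc L/ε₀.
E = |λ_enc|/(2πε₀r) = (1.73×10^-9)/(2π·8.85×10^-12·2.5) = 12.4 N/C.

E = 12.4 V/m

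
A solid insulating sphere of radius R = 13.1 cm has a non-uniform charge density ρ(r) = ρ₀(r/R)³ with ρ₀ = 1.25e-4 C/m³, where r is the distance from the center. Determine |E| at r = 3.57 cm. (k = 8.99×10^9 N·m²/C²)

Symmetry ⇒ E = E(r) r̂. Gaussian sphere of radius r = 3.57 cm (r < R).
Integrate the density: Q_enc = 4π ∫₀^r ρ₀(r'/R)^3 r'² dr' = 4πρ₀ r^6/(6·R³) = 2.411×10^-10 C.
Gauss's law: E·4πr² = Q_enc/ε₀.
E = k|Q_enc|/r² = (8.99×10^9)(2.411×10^-10)/(0.0357)² = 1.70×10^3 N/C.

|E| ≈ 1.70e3 N/C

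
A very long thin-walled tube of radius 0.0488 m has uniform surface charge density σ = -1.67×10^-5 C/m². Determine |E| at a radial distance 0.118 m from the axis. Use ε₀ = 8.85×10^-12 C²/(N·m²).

By cylindrical symmetry E is radial; use a coaxial Gaussian cylinder of radius 0.118 m and length L (r > 0.0488 m).
The whole shell is enclosed: λ_enc = σ·2πR = (-1.67e-5)·2π·(0.0488) = -5.121×10^-6 C/m.
Gauss's law: E·2πrL = λ_enc L/ε₀.
E = |λ_enc|/(2πε₀r) = (5.121×10^-6)/(2π·8.85×10^-12·0.118) = 7.80e5 N/C.

E ≈ 7.80×10^5 V/m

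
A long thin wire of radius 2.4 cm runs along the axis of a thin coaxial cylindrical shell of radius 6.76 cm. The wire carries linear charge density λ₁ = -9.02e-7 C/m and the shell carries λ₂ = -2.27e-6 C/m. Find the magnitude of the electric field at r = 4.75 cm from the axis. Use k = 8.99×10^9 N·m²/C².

Coaxial Gaussian cylinder, radius r = 4.75 cm, length L (between the conductors, 2.4 cm < r < 6.76 cm).
The shell at 6.76 cm lies outside the Gaussian surface, so λ_enc = λ₁ = -9.02×10^-7 C/m.
Applying ∮E·dA = Q_enc/ε₀ with the end caps contributing no flux:
E = 2k|λ_enc|/r = 2(8.99×10^9)(9.02×10^-7)/(0.0475) = 3.41×10^5 N/C.

E ≈ 3.41e5 N/C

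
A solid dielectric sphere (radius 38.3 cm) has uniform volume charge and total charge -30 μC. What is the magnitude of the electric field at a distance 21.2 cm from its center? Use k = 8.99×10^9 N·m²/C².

Symmetry ⇒ E = E(r) r̂. Gaussian sphere of radius r = 21.2 cm (r < R).
For a uniform sphere the enclosed fraction is (r/R)³, so Q_enc = (-30 μC)(0.212/0.383)³ = -5.088×10^-6 C.
Since E is radial and uniform over the Gaussian sphere, Φ = E·4πr² = Q_enc/ε₀.
E = k|Q_enc|/r² = (8.99×10^9)(5.088×10^-6)/(0.212)² = 1.02×10^6 N/C.

E = 1.02×10^6 V/m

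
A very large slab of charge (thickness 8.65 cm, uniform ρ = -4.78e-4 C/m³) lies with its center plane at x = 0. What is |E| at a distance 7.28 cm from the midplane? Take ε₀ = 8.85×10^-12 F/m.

|E| = 2.34×10^6 N/C

The point |x| = 7.28 cm lies outside the slab (half-thickness 0.04325 m). A symmetric pillbox spanning the full slab encloses Q_enc = ρ·d·A.
Flux = 2EA ⇒ E = |ρ|d/(2ε₀), independent of distance outside.
E = (4.78e-4)(0.0865)/(2·8.85×10^-12) = 2.34×10^6 N/C.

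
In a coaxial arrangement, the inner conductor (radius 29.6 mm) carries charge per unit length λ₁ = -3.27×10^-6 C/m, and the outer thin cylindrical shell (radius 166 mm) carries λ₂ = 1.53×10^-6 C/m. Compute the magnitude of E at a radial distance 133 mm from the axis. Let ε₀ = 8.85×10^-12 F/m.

Coaxial Gaussian cylinder, radius r = 133 mm, length L (between the conductors, 29.6 mm < r < 166 mm).
The shell at 166 mm lies outside the Gaussian surface, so λ_enc = λ₁ = -3.27×10^-6 C/m.
Since E is radial and uniform over the curved surface, Φ = E·2πrL = Q_enc/ε₀ = λ_enc L/ε₀.
E = |λ_enc|/(2πε₀r) = (3.27e-6)/(2π·8.85×10^-12·0.133) = 4.42×10^5 N/C.

4.42×10^5 N/C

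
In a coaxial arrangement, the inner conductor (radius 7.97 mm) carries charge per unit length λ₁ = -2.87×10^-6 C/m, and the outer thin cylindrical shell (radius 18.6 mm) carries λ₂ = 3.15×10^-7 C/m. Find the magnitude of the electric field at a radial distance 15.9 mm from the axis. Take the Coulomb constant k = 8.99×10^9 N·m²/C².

3.25×10^6 V/m

Choose a coaxial cylinder of radius r = 15.9 mm (arbitrary length L) as the Gaussian surface (between the conductors, 7.97 mm < r < 18.6 mm).
The shell at 18.6 mm lies outside the Gaussian surface, so λ_enc = λ₁ = -2.87×10^-6 C/m.
Applying ∮E·dA = Q_enc/ε₀ with the end caps contributing no flux:
E = 2k|λ_enc|/r = 2(8.99×10^9)(2.87×10^-6)/(0.0159) = 3.25e6 N/C.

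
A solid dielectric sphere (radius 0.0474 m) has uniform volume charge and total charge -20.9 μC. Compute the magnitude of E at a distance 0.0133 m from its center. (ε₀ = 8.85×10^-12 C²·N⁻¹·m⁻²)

E = 2.35×10^7 N/C

Take a concentric spherical Gaussian surface of radius r = 0.0133 m (r < R).
For a uniform sphere the enclosed fraction is (r/R)³, so Q_enc = (-20.9 μC)(0.0133/0.0474)³ = -4.617e-7 C.
Applying ∮E·dA = Q_enc/ε₀ with Φ = E(4πr²):
E = |Q_enc|/(4πε₀r²) = (4.617e-7)/(4π·8.85×10^-12·(0.0133)²) = 2.35×10^7 N/C.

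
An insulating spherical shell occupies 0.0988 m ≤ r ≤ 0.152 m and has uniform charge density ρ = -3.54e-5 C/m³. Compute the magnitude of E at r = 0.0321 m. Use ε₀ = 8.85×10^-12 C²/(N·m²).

Use a concentric Gaussian sphere at r = 0.0321 m (r < 0.0988 m, inside the empty cavity).
No charge is enclosed, so by Gauss's law E·4πr² = 0 ⇒ E = 0.

E = 0 (no enclosed charge)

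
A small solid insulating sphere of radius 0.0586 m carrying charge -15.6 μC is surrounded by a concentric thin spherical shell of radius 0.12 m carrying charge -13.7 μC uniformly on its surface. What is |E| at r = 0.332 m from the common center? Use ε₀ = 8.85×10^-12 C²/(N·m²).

Take a concentric spherical Gaussian surface of radius r = 0.332 m (r > 0.12 m, enclosing both).
Q_enc = (-15.6 μC) + (-13.7 μC) = -2.93×10^-5 C.
Gauss's law: E·4πr² = Q_enc/ε₀.
E = |Q_enc|/(4πε₀r²) = (2.93e-5)/(4π·8.85×10^-12·(0.332)²) = 2.39×10^6 N/C.

2.39×10^6 N/C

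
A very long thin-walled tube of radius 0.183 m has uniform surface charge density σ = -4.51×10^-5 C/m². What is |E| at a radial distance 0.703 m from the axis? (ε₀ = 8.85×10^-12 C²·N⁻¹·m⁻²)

1.33×10^6 V/m

Choose a coaxial cylinder of radius r = 0.703 m (arbitrary length L) as the Gaussian surface (r > 0.183 m).
The whole shell is enclosed: λ_enc = σ·2πR = (-4.51×10^-5)·2π·(0.183) = -5.186×10^-5 C/m.
Since E is radial and uniform over the curved surface, Φ = E·2πrL = Q_enc/ε₀ = λ_enc L/ε₀.
E = |λ_enc|/(2πε₀r) = (5.186e-5)/(2π·8.85×10^-12·0.703) = 1.33×10^6 N/C.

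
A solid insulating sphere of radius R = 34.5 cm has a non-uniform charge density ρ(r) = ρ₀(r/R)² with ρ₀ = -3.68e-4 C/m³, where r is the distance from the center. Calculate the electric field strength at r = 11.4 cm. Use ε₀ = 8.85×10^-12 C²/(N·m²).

Use a concentric Gaussian sphere at r = 11.4 cm (r < R).
Integrate the density: Q_enc = 4π ∫₀^r ρ₀(r'/R)^2 r'² dr' = 4πρ₀ r^5/(5·R²) = -1.496×10^-7 C.
Applying ∮E·dA = Q_enc/ε₀ with Φ = E(4πr²):
E = |Q_enc|/(4πε₀r²) = (1.496×10^-7)/(4π·8.85×10^-12·(0.114)²) = 1.04×10^5 N/C.

|E| = 1.04×10^5 N/C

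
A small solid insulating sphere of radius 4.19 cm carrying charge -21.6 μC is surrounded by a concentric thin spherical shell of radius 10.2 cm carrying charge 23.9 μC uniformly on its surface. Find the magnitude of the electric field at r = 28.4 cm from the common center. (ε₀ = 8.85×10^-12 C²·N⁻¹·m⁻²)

E = 2.56e5 N/C

Take a concentric spherical Gaussian surface of radius r = 28.4 cm (r > 10.2 cm, enclosing both).
Q_enc = (-21.6 μC) + (23.9 μC) = 2.30e-6 C.
By Gauss's law, ∮E·dA = E·4πr² = Q_enc/ε₀.
E = |Q_enc|/(4πε₀r²) = (2.30e-6)/(4π·8.85×10^-12·(0.284)²) = 2.56×10^5 N/C.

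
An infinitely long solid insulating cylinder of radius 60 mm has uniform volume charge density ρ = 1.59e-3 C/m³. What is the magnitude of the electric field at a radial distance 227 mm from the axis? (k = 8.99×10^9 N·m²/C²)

|E| = 1.42×10^6 N/C

Coaxial Gaussian cylinder, radius r = 227 mm, length L (r > 60 mm, full cross-section enclosed).
λ_enc = ρ·πR² = (1.59×10^-3)π(0.06)² = 1.798×10^-5 C/m.
Applying ∮E·dA = Q_enc/ε₀ with the end caps contributing no flux:
E = 2k|λ_enc|/r = 2(8.99×10^9)(1.798e-5)/(0.227) = 1.42e6 N/C.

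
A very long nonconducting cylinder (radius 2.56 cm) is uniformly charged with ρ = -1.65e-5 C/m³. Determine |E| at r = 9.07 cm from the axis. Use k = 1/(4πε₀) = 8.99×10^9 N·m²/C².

Coaxial Gaussian cylinder, radius r = 9.07 cm, length L (r > 2.56 cm, full cross-section enclosed).
λ_enc = ρ·πR² = (-1.65×10^-5)π(0.0256)² = -3.397e-8 C/m.
Since E is radial and uniform over the curved surface, Φ = E·2πrL = Q_enc/ε₀ = λ_enc L/ε₀.
E = 2k|λ_enc|/r = 2(8.99×10^9)(3.397×10^-8)/(0.0907) = 6.73e3 N/C.

6.73×10^3 N/C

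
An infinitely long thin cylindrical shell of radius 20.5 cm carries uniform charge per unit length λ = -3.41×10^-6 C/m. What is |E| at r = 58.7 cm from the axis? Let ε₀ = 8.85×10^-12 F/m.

|E| = 1.04×10^5 N/C

Choose a coaxial cylinder of radius r = 58.7 cm (arbitrary length L) as the Gaussian surface (r > 20.5 cm).
The full line charge is enclosed: λ_enc = -3.41×10^-6 C/m.
Gauss's law: E·2πrL = λ_enc L/ε₀.
E = |λ_enc|/(2πε₀r) = (3.41e-6)/(2π·8.85×10^-12·0.587) = 1.04×10^5 N/C.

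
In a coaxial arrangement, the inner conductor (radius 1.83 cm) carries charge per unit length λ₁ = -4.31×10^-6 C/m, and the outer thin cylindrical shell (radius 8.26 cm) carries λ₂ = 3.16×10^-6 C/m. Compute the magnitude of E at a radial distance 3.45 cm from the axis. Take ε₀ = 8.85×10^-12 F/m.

Take a coaxial cylindrical Gaussian surface of radius r = 3.45 cm and length L (between the conductors, 1.83 cm < r < 8.26 cm).
Only the inner wire is enclosed; the outer shell contributes nothing inside itself. λ_enc = λ₁ = -4.31×10^-6 C/m.
Since E is radial and uniform over the curved surface, Φ = E·2πrL = Q_enc/ε₀ = λ_enc L/ε₀.
E = |λ_enc|/(2πε₀r) = (4.31×10^-6)/(2π·8.85×10^-12·0.0345) = 2.25×10^6 N/C.

E ≈ 2.25×10^6 N/C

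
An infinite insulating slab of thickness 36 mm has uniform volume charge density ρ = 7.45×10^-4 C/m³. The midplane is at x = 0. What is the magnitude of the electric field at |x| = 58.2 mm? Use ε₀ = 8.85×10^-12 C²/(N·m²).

The point |x| = 58.2 mm lies outside the slab (half-thickness 0.018 m). A symmetric pillbox spanning the full slab encloses Q_enc = ρ·d·A.
Flux = 2EA ⇒ E = |ρ|d/(2ε₀), independent of distance outside.
E = (7.45×10^-4)(0.036)/(2·8.85×10^-12) = 1.52×10^6 N/C.

1.52×10^6 N/C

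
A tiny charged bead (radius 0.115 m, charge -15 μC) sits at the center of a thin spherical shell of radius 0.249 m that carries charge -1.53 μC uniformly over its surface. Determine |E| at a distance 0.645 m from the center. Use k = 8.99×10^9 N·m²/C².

Use a concentric Gaussian sphere at r = 0.645 m (r > 0.249 m, enclosing both).
Q_enc = (-15 μC) + (-1.53 μC) = -1.653×10^-5 C.
Gauss's law: E·4πr² = Q_enc/ε₀.
E = k|Q_enc|/r² = (8.99×10^9)(1.653×10^-5)/(0.645)² = 3.57×10^5 N/C.

|E| ≈ 3.57×10^5 N/C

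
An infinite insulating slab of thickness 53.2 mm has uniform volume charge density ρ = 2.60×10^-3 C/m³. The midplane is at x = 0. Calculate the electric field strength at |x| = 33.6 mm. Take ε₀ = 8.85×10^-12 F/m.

The point |x| = 33.6 mm lies outside the slab (half-thickness 0.0266 m). A symmetric pillbox spanning the full slab encloses Q_enc = ρ·d·A.
Flux = 2EA ⇒ E = |ρ|d/(2ε₀), independent of distance outside.
E = (2.60e-3)(0.0532)/(2·8.85×10^-12) = 7.81×10^6 N/C.

E = 7.81×10^6 N/C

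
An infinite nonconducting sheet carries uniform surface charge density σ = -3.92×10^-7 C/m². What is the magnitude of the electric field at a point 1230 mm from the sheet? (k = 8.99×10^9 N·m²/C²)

E ≈ 2.21×10^4 V/m

Choose a cylindrical pillbox piercing the sheet, end faces (area A) parallel to it.
Only the two end caps contribute flux: Φ = 2EA. With Q_enc = σA, Gauss's law gives E = |σ|/(2ε₀).
E = 2πk|σ| = 2π(8.99×10^9)(3.92e-7) = 2.21e4 N/C.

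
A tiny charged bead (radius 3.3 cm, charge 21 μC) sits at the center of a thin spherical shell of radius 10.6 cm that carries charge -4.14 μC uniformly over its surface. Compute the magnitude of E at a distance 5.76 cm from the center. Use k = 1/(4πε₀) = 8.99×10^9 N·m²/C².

5.69e7 N/C

Take a concentric spherical Gaussian surface of radius r = 5.76 cm (between the bodies, 3.3 cm < r < 10.6 cm).
Only the inner charge is enclosed; the outer shell contributes nothing inside itself. Q_enc = 21 μC = 2.10×10^-5 C.
Since E is radial and uniform over the Gaussian sphere, Φ = E·4πr² = Q_enc/ε₀.
E = k|Q_enc|/r² = (8.99×10^9)(2.10×10^-5)/(0.0576)² = 5.69×10^7 N/C.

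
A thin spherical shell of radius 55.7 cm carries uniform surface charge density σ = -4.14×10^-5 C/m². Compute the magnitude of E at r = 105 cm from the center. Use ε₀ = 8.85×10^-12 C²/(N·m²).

|E| = 1.32×10^6 N/C

Use a concentric Gaussian sphere at r = 105 cm (r > 55.7 cm).
The entire shell is enclosed: Q_enc = σ·4πR² = (-4.14e-5)·4π·(0.557)² = -1.614e-4 C.
By Gauss's law, ∮E·dA = E·4πr² = Q_enc/ε₀.
E = |Q_enc|/(4πε₀r²) = (1.614×10^-4)/(4π·8.85×10^-12·(1.05)²) = 1.32e6 N/C.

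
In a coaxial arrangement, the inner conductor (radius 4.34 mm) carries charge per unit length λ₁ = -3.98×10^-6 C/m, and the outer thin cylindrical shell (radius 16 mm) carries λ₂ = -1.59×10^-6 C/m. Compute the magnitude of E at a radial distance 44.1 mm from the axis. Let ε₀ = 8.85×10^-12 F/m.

E ≈ 2.27×10^6 V/m

By cylindrical symmetry E is radial; use a coaxial Gaussian cylinder of radius 44.1 mm and length L (r > 16 mm, enclosing both).
λ_enc = λ₁ + λ₂ = (-3.98e-6) + (-1.59e-6) = -5.57e-6 C/m.
Since E is radial and uniform over the curved surface, Φ = E·2πrL = Q_enc/ε₀ = λ_enc L/ε₀.
E = |λ_enc|/(2πε₀r) = (5.57×10^-6)/(2π·8.85×10^-12·0.0441) = 2.27×10^6 N/C.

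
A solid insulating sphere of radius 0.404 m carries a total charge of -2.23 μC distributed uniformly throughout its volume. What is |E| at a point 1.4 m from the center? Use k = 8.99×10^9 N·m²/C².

|E| = 1.02e4 V/m

Take a concentric spherical Gaussian surface of radius r = 1.4 m (r > R, so the entire charge is enclosed).
Q_enc = -2.23 μC = -2.23×10^-6 C.
Applying ∮E·dA = Q_enc/ε₀ with Φ = E(4πr²):
E = k|Q_enc|/r² = (8.99×10^9)(2.23×10^-6)/(1.4)² = 1.02×10^4 N/C.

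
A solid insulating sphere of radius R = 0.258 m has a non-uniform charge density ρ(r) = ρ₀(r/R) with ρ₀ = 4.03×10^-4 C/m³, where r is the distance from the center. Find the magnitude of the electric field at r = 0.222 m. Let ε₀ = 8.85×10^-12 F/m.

Use a concentric Gaussian sphere at r = 0.222 m (r < R).
Q_enc = ∫₀^r ρ(r')·4πr'² dr' = (4πρ₀/R) ∫₀^r r'^3 dr' = 4πρ₀ r^4/(4·R) = 1.192×10^-5 C.
By Gauss's law, ∮E·dA = E·4πr² = Q_enc/ε₀.
E = |Q_enc|/(4πε₀r²) = (1.192×10^-5)/(4π·8.85×10^-12·(0.222)²) = 2.17×10^6 N/C.

E ≈ 2.17×10^6 V/m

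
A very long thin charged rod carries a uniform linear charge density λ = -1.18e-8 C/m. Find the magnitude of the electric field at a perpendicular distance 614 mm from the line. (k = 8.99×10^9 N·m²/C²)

Choose a coaxial cylinder of radius r = 614 mm (arbitrary length L) as the Gaussian surface.
Q_enc = λL, so λ_enc = -1.18e-8 C/m.
Applying ∮E·dA = Q_enc/ε₀ with the end caps contributing no flux:
E = 2k|λ_enc|/r = 2(8.99×10^9)(1.18×10^-8)/(0.614) = 346 N/C.

E = 346 N/C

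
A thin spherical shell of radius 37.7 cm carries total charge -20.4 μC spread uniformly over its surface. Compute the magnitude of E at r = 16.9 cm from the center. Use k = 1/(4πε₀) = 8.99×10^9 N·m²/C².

Symmetry ⇒ E = E(r) r̂. Gaussian sphere of radius r = 16.9 cm (inside the shell, r < 37.7 cm).
No charge lies within this surface, so Q_enc = 0 and Gauss's law gives E·4πr² = 0 ⇒ E = 0.

|E| = 0 N/C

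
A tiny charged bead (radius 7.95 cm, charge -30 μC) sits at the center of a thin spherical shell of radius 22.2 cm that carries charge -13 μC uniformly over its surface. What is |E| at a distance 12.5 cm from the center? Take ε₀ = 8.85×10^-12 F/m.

Symmetry ⇒ E = E(r) r̂. Gaussian sphere of radius r = 12.5 cm (between the bodies, 7.95 cm < r < 22.2 cm).
Only the inner charge is enclosed; the outer shell contributes nothing inside itself. Q_enc = -30 μC = -3.00×10^-5 C.
Since E is radial and uniform over the Gaussian sphere, Φ = E·4πr² = Q_enc/ε₀.
E = |Q_enc|/(4πε₀r²) = (3.00×10^-5)/(4π·8.85×10^-12·(0.125)²) = 1.73e7 N/C.

E ≈ 1.73×10^7 V/m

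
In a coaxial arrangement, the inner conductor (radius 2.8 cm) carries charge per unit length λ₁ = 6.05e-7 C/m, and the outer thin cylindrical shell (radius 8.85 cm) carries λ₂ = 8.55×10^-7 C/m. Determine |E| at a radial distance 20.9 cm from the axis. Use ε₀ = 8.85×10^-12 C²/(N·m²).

|E| ≈ 1.26e5 N/C

Coaxial Gaussian cylinder, radius r = 20.9 cm, length L (r > 8.85 cm, enclosing both).
λ_enc = λ₁ + λ₂ = (6.05×10^-7) + (8.55e-7) = 1.46e-6 C/m.
Applying ∮E·dA = Q_enc/ε₀ with the end caps contributing no flux:
E = |λ_enc|/(2πε₀r) = (1.46×10^-6)/(2π·8.85×10^-12·0.209) = 1.26×10^5 N/C.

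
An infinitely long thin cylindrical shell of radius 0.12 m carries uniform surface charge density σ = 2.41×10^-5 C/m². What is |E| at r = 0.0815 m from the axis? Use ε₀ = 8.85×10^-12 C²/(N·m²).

Coaxial Gaussian cylinder, radius r = 0.0815 m, length L (r < 0.12 m, inside the shell).
No charge is enclosed, so Gauss's law gives E·2πrL = 0 ⇒ E = 0.

E = 0 (no enclosed charge)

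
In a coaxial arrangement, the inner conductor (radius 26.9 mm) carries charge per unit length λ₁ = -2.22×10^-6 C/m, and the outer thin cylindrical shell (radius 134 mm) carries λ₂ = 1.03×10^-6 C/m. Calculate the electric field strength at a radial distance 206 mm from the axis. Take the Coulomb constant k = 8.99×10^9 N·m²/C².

|E| = 1.04×10^5 V/m

Coaxial Gaussian cylinder, radius r = 206 mm, length L (r > 134 mm, enclosing both).
λ_enc = λ₁ + λ₂ = (-2.22×10^-6) + (1.03×10^-6) = -1.19×10^-6 C/m.
By Gauss's law (flux through the curved wall only), E·2πrL = λ_enc L/ε₀.
E = 2k|λ_enc|/r = 2(8.99×10^9)(1.19e-6)/(0.206) = 1.04e5 N/C.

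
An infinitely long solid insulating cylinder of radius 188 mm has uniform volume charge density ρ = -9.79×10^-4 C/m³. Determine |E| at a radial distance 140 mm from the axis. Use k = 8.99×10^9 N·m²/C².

By cylindrical symmetry E is radial; use a coaxial Gaussian cylinder of radius 140 mm and length L (r < R).
Charge inside radius r per length L is ρ·πr²·L, so λ_enc = ρπr² = -6.028e-5 C/m.
By Gauss's law (flux through the curved wall only), E·2πrL = λ_enc L/ε₀.
E = 2k|λ_enc|/r = 2(8.99×10^9)(6.028×10^-5)/(0.14) = 7.74×10^6 N/C.

|E| ≈ 7.74×10^6 V/m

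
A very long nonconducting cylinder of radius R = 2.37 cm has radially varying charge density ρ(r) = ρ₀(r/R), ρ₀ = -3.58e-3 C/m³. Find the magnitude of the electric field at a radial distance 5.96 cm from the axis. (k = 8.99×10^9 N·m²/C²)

Coaxial Gaussian cylinder, radius r = 5.96 cm, length L (r > R, full charge per length enclosed).
λ_enc = 2π ∫₀^R ρ₀(r'/R)^1 r' dr' = 2πρ₀R²/3 = -4.212e-6 C/m.
Since E is radial and uniform over the curved surface, Φ = E·2πrL = Q_enc/ε₀ = λ_enc L/ε₀.
E = 2k|λ_enc|/r = 2(8.99×10^9)(4.212×10^-6)/(0.0596) = 1.27×10^6 N/C.

E = 1.27e6 N/C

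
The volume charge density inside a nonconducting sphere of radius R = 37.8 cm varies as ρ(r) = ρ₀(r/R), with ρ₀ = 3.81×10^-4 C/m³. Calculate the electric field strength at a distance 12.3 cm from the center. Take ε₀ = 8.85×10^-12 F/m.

4.31e5 V/m

Use a concentric Gaussian sphere at r = 12.3 cm (r < R).
Integrate the density: Q_enc = 4π ∫₀^r ρ₀(r'/R)^1 r'² dr' = 4πρ₀ r^4/(4·R) = 7.248×10^-7 C.
Applying ∮E·dA = Q_enc/ε₀ with Φ = E(4πr²):
E = |Q_enc|/(4πε₀r²) = (7.248e-7)/(4π·8.85×10^-12·(0.123)²) = 4.31×10^5 N/C.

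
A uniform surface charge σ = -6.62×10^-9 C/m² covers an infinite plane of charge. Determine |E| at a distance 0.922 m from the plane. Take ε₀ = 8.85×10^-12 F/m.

|E| = 374 V/m

The symmetry is planar: E is normal to the sheet and the same magnitude on both sides. Take a pillbox straddling the sheet with end-cap area A.
Flux Φ = 2EA and Q_enc = σA, so 2EA = σA/ε₀ ⇒ E = |σ|/(2ε₀), independent of distance.
E = |σ|/(2ε₀) = (6.62×10^-9)/(2·8.85×10^-12) = 374 N/C.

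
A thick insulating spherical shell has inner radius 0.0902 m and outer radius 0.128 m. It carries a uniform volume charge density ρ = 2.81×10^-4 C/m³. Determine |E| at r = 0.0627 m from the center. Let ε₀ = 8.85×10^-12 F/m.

Symmetry ⇒ E = E(r) r̂. Gaussian sphere of radius r = 0.0627 m (r < 0.0902 m, inside the empty cavity).
Q_enc = 0 (all charge lies at larger r); Gauss's law gives E = 0.

|E| = 0 V/m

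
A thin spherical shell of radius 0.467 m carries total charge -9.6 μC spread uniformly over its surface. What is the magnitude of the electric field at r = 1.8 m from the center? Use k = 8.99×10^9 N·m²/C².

By spherical symmetry E is radial; choose a Gaussian sphere of radius r = 1.8 m (r > 0.467 m).
The entire shell is enclosed: Q_enc = -9.60×10^-6 C.
Applying ∮E·dA = Q_enc/ε₀ with Φ = E(4πr²):
E = k|Q_enc|/r² = (8.99×10^9)(9.60e-6)/(1.8)² = 2.66e4 N/C.

|E| = 2.66×10^4 N/C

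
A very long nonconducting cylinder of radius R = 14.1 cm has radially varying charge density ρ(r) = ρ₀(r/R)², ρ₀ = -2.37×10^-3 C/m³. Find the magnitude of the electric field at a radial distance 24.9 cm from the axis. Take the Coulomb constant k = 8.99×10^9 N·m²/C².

Coaxial Gaussian cylinder, radius r = 24.9 cm, length L (r > R, full charge per length enclosed).
λ_enc = 2π ∫₀^R ρ₀(r'/R)^2 r' dr' = 2πρ₀R²/4 = -7.401e-5 C/m.
Gauss's law: E·2πrL = λ_enc L/ε₀.
E = 2k|λ_enc|/r = 2(8.99×10^9)(7.401×10^-5)/(0.249) = 5.34×10^6 N/C.

5.34×10^6 N/C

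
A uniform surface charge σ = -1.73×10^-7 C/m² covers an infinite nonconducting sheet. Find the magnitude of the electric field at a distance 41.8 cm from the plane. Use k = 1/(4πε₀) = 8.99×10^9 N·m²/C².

By planar symmetry E is perpendicular to the sheet and uniform; use a Gaussian pillbox with flat faces of area A on each side of the sheet.
Flux Φ = 2EA and Q_enc = σA, so 2EA = σA/ε₀ ⇒ E = |σ|/(2ε₀), independent of distance.
E = 2πk|σ| = 2π(8.99×10^9)(1.73×10^-7) = 9.77×10^3 N/C.

E = 9.77×10^3 V/m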